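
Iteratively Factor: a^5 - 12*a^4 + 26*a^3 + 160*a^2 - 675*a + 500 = (a - 5)*(a^4 - 7*a^3 - 9*a^2 + 115*a - 100) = (a - 5)*(a - 1)*(a^3 - 6*a^2 - 15*a + 100) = (a - 5)^2*(a - 1)*(a^2 - a - 20) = (a - 5)^3*(a - 1)*(a + 4)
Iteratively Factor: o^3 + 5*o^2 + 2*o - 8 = (o + 2)*(o^2 + 3*o - 4) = (o + 2)*(o + 4)*(o - 1)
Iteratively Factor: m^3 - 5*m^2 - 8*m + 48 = (m - 4)*(m^2 - m - 12) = (m - 4)*(m + 3)*(m - 4)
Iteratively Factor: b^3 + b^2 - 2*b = (b)*(b^2 + b - 2) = b*(b + 2)*(b - 1)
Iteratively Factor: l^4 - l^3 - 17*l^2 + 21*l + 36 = (l - 3)*(l^3 + 2*l^2 - 11*l - 12) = (l - 3)*(l + 4)*(l^2 - 2*l - 3) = (l - 3)*(l + 1)*(l + 4)*(l - 3)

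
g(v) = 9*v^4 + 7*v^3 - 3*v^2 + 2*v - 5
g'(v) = 36*v^3 + 21*v^2 - 6*v + 2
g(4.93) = 6087.26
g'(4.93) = 4796.46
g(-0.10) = -5.24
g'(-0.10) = 2.77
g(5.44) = 8926.05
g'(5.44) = 6386.44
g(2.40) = 377.89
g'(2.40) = 606.22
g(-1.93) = 54.52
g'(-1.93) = -167.00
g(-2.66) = 287.28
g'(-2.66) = -511.01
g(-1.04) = -7.67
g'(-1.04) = -9.54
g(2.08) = 217.63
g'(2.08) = 404.34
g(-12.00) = 174067.00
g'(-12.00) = -59110.00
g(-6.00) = 10027.00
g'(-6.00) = -6982.00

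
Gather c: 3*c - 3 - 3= 3*c - 6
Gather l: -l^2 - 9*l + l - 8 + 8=-l^2 - 8*l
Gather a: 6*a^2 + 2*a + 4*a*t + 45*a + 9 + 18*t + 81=6*a^2 + a*(4*t + 47) + 18*t + 90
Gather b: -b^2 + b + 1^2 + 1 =-b^2 + b + 2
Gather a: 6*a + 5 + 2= 6*a + 7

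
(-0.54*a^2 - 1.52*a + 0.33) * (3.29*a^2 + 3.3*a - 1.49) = -1.7766*a^4 - 6.7828*a^3 - 3.1257*a^2 + 3.3538*a - 0.4917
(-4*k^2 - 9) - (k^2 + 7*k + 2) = -5*k^2 - 7*k - 11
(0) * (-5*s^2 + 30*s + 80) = 0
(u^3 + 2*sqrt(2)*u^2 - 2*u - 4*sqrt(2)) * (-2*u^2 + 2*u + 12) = -2*u^5 - 4*sqrt(2)*u^4 + 2*u^4 + 4*sqrt(2)*u^3 + 16*u^3 - 4*u^2 + 32*sqrt(2)*u^2 - 24*u - 8*sqrt(2)*u - 48*sqrt(2)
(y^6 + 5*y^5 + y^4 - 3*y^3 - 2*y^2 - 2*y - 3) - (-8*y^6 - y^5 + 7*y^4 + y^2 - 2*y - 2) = 9*y^6 + 6*y^5 - 6*y^4 - 3*y^3 - 3*y^2 - 1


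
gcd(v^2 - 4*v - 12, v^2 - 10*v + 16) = 1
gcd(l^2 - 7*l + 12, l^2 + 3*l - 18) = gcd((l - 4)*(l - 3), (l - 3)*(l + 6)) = l - 3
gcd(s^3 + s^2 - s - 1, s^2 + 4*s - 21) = 1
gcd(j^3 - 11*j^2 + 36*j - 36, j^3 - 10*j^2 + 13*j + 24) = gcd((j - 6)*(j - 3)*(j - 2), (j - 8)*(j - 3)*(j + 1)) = j - 3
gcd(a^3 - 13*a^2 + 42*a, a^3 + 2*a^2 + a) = a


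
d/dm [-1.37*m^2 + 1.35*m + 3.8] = 1.35 - 2.74*m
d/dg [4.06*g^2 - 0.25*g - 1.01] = 8.12*g - 0.25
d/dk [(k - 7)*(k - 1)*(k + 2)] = 3*k^2 - 12*k - 9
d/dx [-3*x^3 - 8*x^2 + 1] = x*(-9*x - 16)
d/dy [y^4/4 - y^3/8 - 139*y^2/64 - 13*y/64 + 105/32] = y^3 - 3*y^2/8 - 139*y/32 - 13/64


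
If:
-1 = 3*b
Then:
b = -1/3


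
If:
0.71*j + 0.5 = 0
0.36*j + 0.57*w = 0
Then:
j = -0.70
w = 0.44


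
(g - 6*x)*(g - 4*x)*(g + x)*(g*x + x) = g^4*x - 9*g^3*x^2 + g^3*x + 14*g^2*x^3 - 9*g^2*x^2 + 24*g*x^4 + 14*g*x^3 + 24*x^4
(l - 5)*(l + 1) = l^2 - 4*l - 5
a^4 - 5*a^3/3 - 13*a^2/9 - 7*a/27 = a*(a - 7/3)*(a + 1/3)^2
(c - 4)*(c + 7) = c^2 + 3*c - 28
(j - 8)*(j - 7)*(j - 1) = j^3 - 16*j^2 + 71*j - 56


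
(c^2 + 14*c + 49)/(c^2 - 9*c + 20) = (c^2 + 14*c + 49)/(c^2 - 9*c + 20)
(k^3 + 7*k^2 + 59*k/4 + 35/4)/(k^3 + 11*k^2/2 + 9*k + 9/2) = (4*k^2 + 24*k + 35)/(2*(2*k^2 + 9*k + 9))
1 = 1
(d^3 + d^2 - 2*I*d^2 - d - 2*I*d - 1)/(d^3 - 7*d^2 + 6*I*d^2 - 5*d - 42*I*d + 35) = (d^3 + d^2*(1 - 2*I) - d*(1 + 2*I) - 1)/(d^3 + d^2*(-7 + 6*I) - d*(5 + 42*I) + 35)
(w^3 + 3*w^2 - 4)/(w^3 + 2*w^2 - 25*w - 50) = (w^2 + w - 2)/(w^2 - 25)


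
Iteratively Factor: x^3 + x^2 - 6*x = (x)*(x^2 + x - 6) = x*(x - 2)*(x + 3)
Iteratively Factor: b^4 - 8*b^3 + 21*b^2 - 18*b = (b - 2)*(b^3 - 6*b^2 + 9*b) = b*(b - 2)*(b^2 - 6*b + 9) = b*(b - 3)*(b - 2)*(b - 3)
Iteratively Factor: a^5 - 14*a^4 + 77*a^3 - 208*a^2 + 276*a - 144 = (a - 4)*(a^4 - 10*a^3 + 37*a^2 - 60*a + 36) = (a - 4)*(a - 2)*(a^3 - 8*a^2 + 21*a - 18) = (a - 4)*(a - 3)*(a - 2)*(a^2 - 5*a + 6) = (a - 4)*(a - 3)*(a - 2)^2*(a - 3)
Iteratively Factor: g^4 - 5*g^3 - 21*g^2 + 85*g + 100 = (g + 1)*(g^3 - 6*g^2 - 15*g + 100) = (g - 5)*(g + 1)*(g^2 - g - 20) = (g - 5)*(g + 1)*(g + 4)*(g - 5)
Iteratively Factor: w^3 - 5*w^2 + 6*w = (w - 2)*(w^2 - 3*w) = (w - 3)*(w - 2)*(w)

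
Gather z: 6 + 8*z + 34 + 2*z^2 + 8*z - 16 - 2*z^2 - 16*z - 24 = 0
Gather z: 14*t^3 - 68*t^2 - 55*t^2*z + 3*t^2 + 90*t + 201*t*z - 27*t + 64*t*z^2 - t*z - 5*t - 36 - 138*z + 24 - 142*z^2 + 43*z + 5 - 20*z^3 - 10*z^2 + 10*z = 14*t^3 - 65*t^2 + 58*t - 20*z^3 + z^2*(64*t - 152) + z*(-55*t^2 + 200*t - 85) - 7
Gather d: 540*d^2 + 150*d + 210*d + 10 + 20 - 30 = 540*d^2 + 360*d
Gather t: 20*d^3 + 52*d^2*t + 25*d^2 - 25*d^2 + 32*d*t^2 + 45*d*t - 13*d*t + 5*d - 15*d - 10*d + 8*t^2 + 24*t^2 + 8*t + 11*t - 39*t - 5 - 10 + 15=20*d^3 - 20*d + t^2*(32*d + 32) + t*(52*d^2 + 32*d - 20)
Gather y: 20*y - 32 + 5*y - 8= 25*y - 40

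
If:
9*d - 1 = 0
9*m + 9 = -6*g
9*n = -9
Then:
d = 1/9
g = -3*m/2 - 3/2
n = -1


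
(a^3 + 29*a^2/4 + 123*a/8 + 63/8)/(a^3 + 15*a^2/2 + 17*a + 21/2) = (a + 3/4)/(a + 1)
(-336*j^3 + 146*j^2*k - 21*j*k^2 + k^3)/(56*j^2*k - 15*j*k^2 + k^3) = (-6*j + k)/k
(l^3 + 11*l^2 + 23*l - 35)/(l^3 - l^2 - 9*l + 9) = (l^2 + 12*l + 35)/(l^2 - 9)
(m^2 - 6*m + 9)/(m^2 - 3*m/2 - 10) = 2*(-m^2 + 6*m - 9)/(-2*m^2 + 3*m + 20)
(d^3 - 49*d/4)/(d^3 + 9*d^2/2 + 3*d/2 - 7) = d*(2*d - 7)/(2*(d^2 + d - 2))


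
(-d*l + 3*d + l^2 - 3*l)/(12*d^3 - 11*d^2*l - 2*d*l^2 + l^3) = (3 - l)/(12*d^2 + d*l - l^2)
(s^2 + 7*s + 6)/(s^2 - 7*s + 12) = (s^2 + 7*s + 6)/(s^2 - 7*s + 12)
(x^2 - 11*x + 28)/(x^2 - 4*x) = (x - 7)/x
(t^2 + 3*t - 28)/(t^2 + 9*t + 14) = (t - 4)/(t + 2)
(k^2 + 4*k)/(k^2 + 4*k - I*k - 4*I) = k/(k - I)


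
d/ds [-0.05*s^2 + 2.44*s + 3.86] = 2.44 - 0.1*s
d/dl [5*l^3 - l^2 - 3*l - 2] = 15*l^2 - 2*l - 3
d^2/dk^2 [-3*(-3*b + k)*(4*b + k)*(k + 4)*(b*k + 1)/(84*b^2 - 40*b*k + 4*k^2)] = 3*b*(196*b^3 + 147*b^2*k + 308*b^2 - 21*b*k^2 + 77*b + k^3 + 44)/(2*(343*b^3 - 147*b^2*k + 21*b*k^2 - k^3))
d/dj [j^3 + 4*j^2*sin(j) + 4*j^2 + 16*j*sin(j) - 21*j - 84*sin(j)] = 4*j^2*cos(j) + 3*j^2 + 8*j*sin(j) + 16*j*cos(j) + 8*j + 16*sin(j) - 84*cos(j) - 21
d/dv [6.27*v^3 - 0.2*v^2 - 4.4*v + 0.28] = 18.81*v^2 - 0.4*v - 4.4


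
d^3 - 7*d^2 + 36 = (d - 6)*(d - 3)*(d + 2)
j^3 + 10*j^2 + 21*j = j*(j + 3)*(j + 7)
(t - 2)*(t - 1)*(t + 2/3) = t^3 - 7*t^2/3 + 4/3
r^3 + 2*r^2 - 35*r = r*(r - 5)*(r + 7)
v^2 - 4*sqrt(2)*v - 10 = (v - 5*sqrt(2))*(v + sqrt(2))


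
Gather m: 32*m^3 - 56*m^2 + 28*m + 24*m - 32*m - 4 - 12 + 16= 32*m^3 - 56*m^2 + 20*m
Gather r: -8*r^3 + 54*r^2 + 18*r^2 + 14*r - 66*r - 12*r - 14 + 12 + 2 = -8*r^3 + 72*r^2 - 64*r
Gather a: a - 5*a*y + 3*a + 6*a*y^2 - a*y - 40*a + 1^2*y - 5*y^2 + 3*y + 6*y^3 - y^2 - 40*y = a*(6*y^2 - 6*y - 36) + 6*y^3 - 6*y^2 - 36*y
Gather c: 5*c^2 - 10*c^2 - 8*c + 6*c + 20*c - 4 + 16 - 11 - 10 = -5*c^2 + 18*c - 9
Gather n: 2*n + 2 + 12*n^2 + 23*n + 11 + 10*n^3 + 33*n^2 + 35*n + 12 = 10*n^3 + 45*n^2 + 60*n + 25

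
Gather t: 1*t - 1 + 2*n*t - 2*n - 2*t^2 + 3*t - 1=-2*n - 2*t^2 + t*(2*n + 4) - 2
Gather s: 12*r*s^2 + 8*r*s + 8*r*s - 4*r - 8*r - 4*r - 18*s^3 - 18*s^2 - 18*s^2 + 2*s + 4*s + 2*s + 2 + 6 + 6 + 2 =-16*r - 18*s^3 + s^2*(12*r - 36) + s*(16*r + 8) + 16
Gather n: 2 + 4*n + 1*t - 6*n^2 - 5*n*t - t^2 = -6*n^2 + n*(4 - 5*t) - t^2 + t + 2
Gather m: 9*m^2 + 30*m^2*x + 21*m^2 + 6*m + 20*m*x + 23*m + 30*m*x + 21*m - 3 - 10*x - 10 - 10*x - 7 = m^2*(30*x + 30) + m*(50*x + 50) - 20*x - 20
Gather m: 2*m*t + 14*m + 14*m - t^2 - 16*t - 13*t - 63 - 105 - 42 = m*(2*t + 28) - t^2 - 29*t - 210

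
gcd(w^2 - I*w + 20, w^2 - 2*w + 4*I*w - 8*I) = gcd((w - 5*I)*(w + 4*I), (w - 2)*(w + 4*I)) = w + 4*I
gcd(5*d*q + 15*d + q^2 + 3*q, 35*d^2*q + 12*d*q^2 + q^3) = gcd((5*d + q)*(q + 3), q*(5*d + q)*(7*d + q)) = 5*d + q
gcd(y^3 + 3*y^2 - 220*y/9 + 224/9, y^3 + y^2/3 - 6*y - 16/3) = y - 8/3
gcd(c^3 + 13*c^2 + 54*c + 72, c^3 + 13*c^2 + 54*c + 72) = c^3 + 13*c^2 + 54*c + 72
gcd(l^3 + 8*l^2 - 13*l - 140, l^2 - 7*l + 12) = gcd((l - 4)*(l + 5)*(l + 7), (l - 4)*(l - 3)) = l - 4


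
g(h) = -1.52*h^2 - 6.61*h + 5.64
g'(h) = -3.04*h - 6.61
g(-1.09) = 11.04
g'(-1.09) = -3.30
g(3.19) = -30.91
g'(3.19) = -16.31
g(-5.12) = -0.36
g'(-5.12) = 8.95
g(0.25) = 3.89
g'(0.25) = -7.37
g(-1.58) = 12.29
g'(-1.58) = -1.81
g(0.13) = 4.76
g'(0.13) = -7.01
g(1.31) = -5.63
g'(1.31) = -10.59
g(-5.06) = 0.17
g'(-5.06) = 8.77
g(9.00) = -176.97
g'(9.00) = -33.97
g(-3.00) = 11.79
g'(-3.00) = 2.51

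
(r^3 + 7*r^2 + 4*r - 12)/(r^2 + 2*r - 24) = (r^2 + r - 2)/(r - 4)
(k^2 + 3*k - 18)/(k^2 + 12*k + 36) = (k - 3)/(k + 6)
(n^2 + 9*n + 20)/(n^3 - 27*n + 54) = (n^2 + 9*n + 20)/(n^3 - 27*n + 54)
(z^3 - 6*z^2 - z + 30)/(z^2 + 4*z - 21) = (z^2 - 3*z - 10)/(z + 7)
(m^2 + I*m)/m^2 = (m + I)/m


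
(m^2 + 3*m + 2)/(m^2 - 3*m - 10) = (m + 1)/(m - 5)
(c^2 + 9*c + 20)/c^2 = 1 + 9/c + 20/c^2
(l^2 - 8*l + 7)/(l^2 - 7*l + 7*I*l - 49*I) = (l - 1)/(l + 7*I)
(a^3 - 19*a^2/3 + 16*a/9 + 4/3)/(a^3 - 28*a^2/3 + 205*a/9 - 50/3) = (9*a^2 - 3*a - 2)/(9*a^2 - 30*a + 25)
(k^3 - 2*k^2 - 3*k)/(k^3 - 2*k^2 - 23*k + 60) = k*(k + 1)/(k^2 + k - 20)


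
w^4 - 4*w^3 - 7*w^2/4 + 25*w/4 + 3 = (w - 4)*(w - 3/2)*(w + 1/2)*(w + 1)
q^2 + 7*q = q*(q + 7)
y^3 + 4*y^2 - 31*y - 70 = (y - 5)*(y + 2)*(y + 7)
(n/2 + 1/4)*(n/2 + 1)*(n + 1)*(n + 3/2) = n^4/4 + 5*n^3/4 + 35*n^2/16 + 25*n/16 + 3/8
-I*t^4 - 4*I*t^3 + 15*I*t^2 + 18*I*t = t*(t - 3)*(t + 6)*(-I*t - I)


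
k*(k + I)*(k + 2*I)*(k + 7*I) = k^4 + 10*I*k^3 - 23*k^2 - 14*I*k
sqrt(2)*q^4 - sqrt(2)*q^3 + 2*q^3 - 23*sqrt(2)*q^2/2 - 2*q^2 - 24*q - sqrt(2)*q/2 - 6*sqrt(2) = (q - 4)*(q + 3)*(q + sqrt(2)/2)*(sqrt(2)*q + 1)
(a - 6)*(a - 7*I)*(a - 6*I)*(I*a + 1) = I*a^4 + 14*a^3 - 6*I*a^3 - 84*a^2 - 55*I*a^2 - 42*a + 330*I*a + 252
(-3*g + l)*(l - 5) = -3*g*l + 15*g + l^2 - 5*l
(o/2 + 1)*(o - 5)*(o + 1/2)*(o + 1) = o^4/2 - 3*o^3/4 - 7*o^2 - 33*o/4 - 5/2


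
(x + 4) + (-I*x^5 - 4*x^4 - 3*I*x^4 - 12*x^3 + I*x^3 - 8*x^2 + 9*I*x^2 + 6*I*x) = -I*x^5 - 4*x^4 - 3*I*x^4 - 12*x^3 + I*x^3 - 8*x^2 + 9*I*x^2 + x + 6*I*x + 4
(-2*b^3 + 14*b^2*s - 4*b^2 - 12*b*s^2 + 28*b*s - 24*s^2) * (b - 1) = -2*b^4 + 14*b^3*s - 2*b^3 - 12*b^2*s^2 + 14*b^2*s + 4*b^2 - 12*b*s^2 - 28*b*s + 24*s^2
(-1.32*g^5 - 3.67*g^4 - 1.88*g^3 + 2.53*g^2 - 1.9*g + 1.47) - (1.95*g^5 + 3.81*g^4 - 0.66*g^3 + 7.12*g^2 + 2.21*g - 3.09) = -3.27*g^5 - 7.48*g^4 - 1.22*g^3 - 4.59*g^2 - 4.11*g + 4.56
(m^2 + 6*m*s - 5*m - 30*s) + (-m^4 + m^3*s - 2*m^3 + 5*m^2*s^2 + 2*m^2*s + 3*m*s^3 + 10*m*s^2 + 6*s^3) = -m^4 + m^3*s - 2*m^3 + 5*m^2*s^2 + 2*m^2*s + m^2 + 3*m*s^3 + 10*m*s^2 + 6*m*s - 5*m + 6*s^3 - 30*s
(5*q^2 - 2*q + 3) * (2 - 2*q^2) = -10*q^4 + 4*q^3 + 4*q^2 - 4*q + 6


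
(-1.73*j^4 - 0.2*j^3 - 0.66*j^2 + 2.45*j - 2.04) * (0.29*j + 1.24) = -0.5017*j^5 - 2.2032*j^4 - 0.4394*j^3 - 0.1079*j^2 + 2.4464*j - 2.5296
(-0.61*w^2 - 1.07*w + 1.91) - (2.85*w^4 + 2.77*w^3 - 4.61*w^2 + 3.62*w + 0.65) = -2.85*w^4 - 2.77*w^3 + 4.0*w^2 - 4.69*w + 1.26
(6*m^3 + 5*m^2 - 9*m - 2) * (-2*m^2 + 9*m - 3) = -12*m^5 + 44*m^4 + 45*m^3 - 92*m^2 + 9*m + 6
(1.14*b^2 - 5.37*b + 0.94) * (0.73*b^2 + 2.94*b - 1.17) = 0.8322*b^4 - 0.568500000000001*b^3 - 16.4354*b^2 + 9.0465*b - 1.0998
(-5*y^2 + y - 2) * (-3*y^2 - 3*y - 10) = 15*y^4 + 12*y^3 + 53*y^2 - 4*y + 20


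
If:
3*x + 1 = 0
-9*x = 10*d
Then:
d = 3/10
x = -1/3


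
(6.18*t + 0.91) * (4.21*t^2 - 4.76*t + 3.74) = 26.0178*t^3 - 25.5857*t^2 + 18.7816*t + 3.4034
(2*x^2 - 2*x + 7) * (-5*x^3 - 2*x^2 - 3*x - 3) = -10*x^5 + 6*x^4 - 37*x^3 - 14*x^2 - 15*x - 21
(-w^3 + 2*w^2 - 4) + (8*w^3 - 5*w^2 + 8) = 7*w^3 - 3*w^2 + 4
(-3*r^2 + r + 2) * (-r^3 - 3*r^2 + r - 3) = 3*r^5 + 8*r^4 - 8*r^3 + 4*r^2 - r - 6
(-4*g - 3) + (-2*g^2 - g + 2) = -2*g^2 - 5*g - 1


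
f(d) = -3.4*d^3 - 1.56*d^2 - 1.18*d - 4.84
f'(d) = -10.2*d^2 - 3.12*d - 1.18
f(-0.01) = -4.83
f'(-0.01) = -1.15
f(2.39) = -62.99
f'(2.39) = -66.90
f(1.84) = -33.47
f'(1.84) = -41.45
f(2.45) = -67.10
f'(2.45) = -70.05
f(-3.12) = 86.92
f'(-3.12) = -90.74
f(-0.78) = -3.26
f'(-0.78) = -4.95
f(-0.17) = -4.67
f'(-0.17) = -0.94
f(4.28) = -305.04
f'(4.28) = -201.38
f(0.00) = -4.84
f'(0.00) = -1.18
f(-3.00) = 76.46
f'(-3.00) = -83.62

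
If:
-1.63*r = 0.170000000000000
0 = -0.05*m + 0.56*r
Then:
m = -1.17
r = -0.10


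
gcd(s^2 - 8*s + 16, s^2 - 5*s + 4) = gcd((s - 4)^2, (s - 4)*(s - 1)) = s - 4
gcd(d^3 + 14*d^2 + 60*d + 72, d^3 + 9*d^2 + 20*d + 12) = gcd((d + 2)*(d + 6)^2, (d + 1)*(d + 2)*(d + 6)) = d^2 + 8*d + 12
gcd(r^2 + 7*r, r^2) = r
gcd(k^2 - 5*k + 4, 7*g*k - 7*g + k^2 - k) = k - 1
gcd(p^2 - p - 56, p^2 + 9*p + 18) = 1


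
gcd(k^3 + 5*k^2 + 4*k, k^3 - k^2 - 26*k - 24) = k^2 + 5*k + 4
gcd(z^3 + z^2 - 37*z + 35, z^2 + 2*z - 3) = z - 1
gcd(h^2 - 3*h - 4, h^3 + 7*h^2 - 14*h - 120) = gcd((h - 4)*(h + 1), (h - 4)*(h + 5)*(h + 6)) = h - 4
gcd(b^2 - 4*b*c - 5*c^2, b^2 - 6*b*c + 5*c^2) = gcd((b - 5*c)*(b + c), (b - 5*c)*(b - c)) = b - 5*c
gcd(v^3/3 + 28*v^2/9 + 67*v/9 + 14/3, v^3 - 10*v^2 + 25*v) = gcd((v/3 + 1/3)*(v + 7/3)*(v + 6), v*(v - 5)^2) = 1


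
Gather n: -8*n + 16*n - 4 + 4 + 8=8*n + 8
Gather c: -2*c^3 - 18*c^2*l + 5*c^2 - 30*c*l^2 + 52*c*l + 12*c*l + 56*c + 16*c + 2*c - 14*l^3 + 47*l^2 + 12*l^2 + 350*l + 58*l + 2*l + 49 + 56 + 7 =-2*c^3 + c^2*(5 - 18*l) + c*(-30*l^2 + 64*l + 74) - 14*l^3 + 59*l^2 + 410*l + 112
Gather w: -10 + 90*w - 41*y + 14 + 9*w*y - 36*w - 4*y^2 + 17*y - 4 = w*(9*y + 54) - 4*y^2 - 24*y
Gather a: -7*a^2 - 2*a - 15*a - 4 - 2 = -7*a^2 - 17*a - 6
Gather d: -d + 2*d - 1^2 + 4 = d + 3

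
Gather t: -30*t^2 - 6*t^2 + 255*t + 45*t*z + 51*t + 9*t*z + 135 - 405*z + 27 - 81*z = -36*t^2 + t*(54*z + 306) - 486*z + 162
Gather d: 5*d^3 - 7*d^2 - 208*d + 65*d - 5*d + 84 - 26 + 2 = 5*d^3 - 7*d^2 - 148*d + 60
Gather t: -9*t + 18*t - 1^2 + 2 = 9*t + 1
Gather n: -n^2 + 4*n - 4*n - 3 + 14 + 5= 16 - n^2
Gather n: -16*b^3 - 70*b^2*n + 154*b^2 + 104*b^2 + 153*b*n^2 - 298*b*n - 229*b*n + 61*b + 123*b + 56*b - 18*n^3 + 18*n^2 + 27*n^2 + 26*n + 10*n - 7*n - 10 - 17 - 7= -16*b^3 + 258*b^2 + 240*b - 18*n^3 + n^2*(153*b + 45) + n*(-70*b^2 - 527*b + 29) - 34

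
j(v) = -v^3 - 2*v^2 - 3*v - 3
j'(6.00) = -135.00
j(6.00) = -309.00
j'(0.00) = -3.00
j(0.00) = -3.00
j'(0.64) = -6.79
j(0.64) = -6.00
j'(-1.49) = -3.70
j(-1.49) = 0.34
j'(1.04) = -10.40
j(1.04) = -9.41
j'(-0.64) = -1.67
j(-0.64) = -1.64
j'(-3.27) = -22.00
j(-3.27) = 20.39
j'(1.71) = -18.61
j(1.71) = -18.98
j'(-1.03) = -2.06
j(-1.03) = -0.94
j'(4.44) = -79.90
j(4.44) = -143.28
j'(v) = -3*v^2 - 4*v - 3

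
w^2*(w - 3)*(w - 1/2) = w^4 - 7*w^3/2 + 3*w^2/2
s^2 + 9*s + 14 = (s + 2)*(s + 7)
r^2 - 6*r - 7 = (r - 7)*(r + 1)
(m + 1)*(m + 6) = m^2 + 7*m + 6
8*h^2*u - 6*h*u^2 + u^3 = u*(-4*h + u)*(-2*h + u)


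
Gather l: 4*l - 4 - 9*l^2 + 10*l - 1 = -9*l^2 + 14*l - 5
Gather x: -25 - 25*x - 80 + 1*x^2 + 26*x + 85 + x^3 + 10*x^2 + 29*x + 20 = x^3 + 11*x^2 + 30*x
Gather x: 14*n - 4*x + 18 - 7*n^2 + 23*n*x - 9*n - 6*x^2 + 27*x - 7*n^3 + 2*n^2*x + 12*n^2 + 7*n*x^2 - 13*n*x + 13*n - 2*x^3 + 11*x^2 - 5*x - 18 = -7*n^3 + 5*n^2 + 18*n - 2*x^3 + x^2*(7*n + 5) + x*(2*n^2 + 10*n + 18)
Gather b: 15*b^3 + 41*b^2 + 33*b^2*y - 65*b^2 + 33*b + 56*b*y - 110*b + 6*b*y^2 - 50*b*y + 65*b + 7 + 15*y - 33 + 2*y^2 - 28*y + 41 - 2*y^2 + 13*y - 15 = 15*b^3 + b^2*(33*y - 24) + b*(6*y^2 + 6*y - 12)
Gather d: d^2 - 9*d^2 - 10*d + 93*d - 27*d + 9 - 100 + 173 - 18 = -8*d^2 + 56*d + 64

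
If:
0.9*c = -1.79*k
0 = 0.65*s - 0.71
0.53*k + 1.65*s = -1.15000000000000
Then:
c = 11.08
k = -5.57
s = 1.09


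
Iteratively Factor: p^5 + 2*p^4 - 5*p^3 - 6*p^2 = (p)*(p^4 + 2*p^3 - 5*p^2 - 6*p) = p*(p + 3)*(p^3 - p^2 - 2*p) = p*(p - 2)*(p + 3)*(p^2 + p) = p*(p - 2)*(p + 1)*(p + 3)*(p)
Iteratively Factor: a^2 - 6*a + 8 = (a - 2)*(a - 4)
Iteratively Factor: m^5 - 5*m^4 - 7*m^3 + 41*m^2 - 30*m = (m)*(m^4 - 5*m^3 - 7*m^2 + 41*m - 30) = m*(m - 2)*(m^3 - 3*m^2 - 13*m + 15) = m*(m - 2)*(m + 3)*(m^2 - 6*m + 5) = m*(m - 2)*(m - 1)*(m + 3)*(m - 5)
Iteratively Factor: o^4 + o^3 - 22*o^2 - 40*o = (o)*(o^3 + o^2 - 22*o - 40) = o*(o + 4)*(o^2 - 3*o - 10) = o*(o + 2)*(o + 4)*(o - 5)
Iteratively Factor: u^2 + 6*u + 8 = (u + 4)*(u + 2)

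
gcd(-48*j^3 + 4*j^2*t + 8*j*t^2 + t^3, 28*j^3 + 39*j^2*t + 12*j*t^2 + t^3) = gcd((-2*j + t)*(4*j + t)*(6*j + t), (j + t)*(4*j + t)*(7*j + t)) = 4*j + t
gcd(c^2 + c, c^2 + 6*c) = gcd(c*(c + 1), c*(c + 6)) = c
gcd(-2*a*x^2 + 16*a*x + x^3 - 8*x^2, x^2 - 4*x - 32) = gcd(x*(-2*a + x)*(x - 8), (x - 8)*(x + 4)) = x - 8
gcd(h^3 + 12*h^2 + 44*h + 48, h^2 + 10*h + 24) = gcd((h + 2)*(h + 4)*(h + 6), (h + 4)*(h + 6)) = h^2 + 10*h + 24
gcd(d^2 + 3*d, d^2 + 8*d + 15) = d + 3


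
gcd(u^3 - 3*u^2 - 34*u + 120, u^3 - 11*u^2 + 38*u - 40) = u^2 - 9*u + 20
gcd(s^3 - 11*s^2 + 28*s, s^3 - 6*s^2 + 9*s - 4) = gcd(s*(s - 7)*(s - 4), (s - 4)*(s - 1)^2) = s - 4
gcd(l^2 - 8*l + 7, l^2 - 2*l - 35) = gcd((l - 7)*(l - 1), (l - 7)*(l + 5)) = l - 7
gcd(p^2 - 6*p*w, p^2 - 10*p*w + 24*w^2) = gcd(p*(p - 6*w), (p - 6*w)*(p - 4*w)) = p - 6*w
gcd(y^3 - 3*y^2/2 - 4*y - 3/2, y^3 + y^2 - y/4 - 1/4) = y^2 + 3*y/2 + 1/2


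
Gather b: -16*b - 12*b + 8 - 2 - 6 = -28*b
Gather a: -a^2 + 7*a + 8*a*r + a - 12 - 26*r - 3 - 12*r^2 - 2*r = -a^2 + a*(8*r + 8) - 12*r^2 - 28*r - 15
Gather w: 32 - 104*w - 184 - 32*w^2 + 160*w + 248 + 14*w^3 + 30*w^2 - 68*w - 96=14*w^3 - 2*w^2 - 12*w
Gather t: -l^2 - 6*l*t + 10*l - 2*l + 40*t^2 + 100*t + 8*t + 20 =-l^2 + 8*l + 40*t^2 + t*(108 - 6*l) + 20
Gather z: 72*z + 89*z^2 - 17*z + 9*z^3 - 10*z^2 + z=9*z^3 + 79*z^2 + 56*z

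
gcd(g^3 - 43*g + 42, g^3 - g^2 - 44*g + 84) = g^2 + g - 42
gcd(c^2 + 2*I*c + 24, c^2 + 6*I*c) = c + 6*I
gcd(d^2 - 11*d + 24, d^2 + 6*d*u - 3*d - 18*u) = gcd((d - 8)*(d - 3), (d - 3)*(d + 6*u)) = d - 3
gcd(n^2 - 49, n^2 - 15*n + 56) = n - 7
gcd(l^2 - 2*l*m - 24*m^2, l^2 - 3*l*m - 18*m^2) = l - 6*m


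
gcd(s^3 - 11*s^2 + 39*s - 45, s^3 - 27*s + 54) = s^2 - 6*s + 9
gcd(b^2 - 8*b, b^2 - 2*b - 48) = b - 8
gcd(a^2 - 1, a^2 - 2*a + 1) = a - 1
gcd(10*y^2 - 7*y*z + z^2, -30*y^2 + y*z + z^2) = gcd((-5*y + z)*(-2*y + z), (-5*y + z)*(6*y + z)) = 5*y - z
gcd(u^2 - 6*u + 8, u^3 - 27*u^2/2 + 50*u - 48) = u - 4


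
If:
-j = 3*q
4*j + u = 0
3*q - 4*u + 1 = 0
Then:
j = -1/15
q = 1/45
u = 4/15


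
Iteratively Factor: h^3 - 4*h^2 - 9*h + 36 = (h - 4)*(h^2 - 9) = (h - 4)*(h - 3)*(h + 3)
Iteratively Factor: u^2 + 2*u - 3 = (u + 3)*(u - 1)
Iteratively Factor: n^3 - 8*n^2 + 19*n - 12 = (n - 1)*(n^2 - 7*n + 12) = (n - 4)*(n - 1)*(n - 3)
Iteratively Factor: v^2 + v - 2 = (v - 1)*(v + 2)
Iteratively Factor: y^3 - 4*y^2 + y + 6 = (y - 3)*(y^2 - y - 2) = (y - 3)*(y + 1)*(y - 2)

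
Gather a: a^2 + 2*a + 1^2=a^2 + 2*a + 1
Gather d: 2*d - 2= 2*d - 2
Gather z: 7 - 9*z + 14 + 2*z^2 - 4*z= 2*z^2 - 13*z + 21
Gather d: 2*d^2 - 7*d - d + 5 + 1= 2*d^2 - 8*d + 6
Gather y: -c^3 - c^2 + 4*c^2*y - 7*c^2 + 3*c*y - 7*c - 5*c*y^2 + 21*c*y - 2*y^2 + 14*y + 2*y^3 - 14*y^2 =-c^3 - 8*c^2 - 7*c + 2*y^3 + y^2*(-5*c - 16) + y*(4*c^2 + 24*c + 14)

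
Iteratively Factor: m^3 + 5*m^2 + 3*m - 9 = (m + 3)*(m^2 + 2*m - 3) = (m - 1)*(m + 3)*(m + 3)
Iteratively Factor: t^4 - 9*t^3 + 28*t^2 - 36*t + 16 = (t - 4)*(t^3 - 5*t^2 + 8*t - 4) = (t - 4)*(t - 1)*(t^2 - 4*t + 4) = (t - 4)*(t - 2)*(t - 1)*(t - 2)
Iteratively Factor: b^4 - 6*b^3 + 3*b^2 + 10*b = (b - 2)*(b^3 - 4*b^2 - 5*b) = (b - 5)*(b - 2)*(b^2 + b) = (b - 5)*(b - 2)*(b + 1)*(b)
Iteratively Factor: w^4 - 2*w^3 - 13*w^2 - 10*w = (w + 1)*(w^3 - 3*w^2 - 10*w) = (w - 5)*(w + 1)*(w^2 + 2*w) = w*(w - 5)*(w + 1)*(w + 2)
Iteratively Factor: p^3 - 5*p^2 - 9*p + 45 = (p + 3)*(p^2 - 8*p + 15) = (p - 5)*(p + 3)*(p - 3)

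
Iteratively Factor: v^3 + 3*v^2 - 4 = (v + 2)*(v^2 + v - 2) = (v - 1)*(v + 2)*(v + 2)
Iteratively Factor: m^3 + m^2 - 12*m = (m - 3)*(m^2 + 4*m) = (m - 3)*(m + 4)*(m)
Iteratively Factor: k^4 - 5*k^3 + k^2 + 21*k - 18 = (k - 3)*(k^3 - 2*k^2 - 5*k + 6) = (k - 3)^2*(k^2 + k - 2) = (k - 3)^2*(k + 2)*(k - 1)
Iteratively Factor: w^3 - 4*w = (w + 2)*(w^2 - 2*w) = w*(w + 2)*(w - 2)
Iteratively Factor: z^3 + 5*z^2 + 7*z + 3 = (z + 1)*(z^2 + 4*z + 3) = (z + 1)*(z + 3)*(z + 1)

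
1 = 1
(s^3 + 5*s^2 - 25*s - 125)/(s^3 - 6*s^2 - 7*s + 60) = (s^2 + 10*s + 25)/(s^2 - s - 12)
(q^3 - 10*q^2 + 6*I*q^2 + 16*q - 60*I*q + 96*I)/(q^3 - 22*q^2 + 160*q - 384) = (q^2 + q*(-2 + 6*I) - 12*I)/(q^2 - 14*q + 48)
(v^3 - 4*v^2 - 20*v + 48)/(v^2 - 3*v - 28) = (v^2 - 8*v + 12)/(v - 7)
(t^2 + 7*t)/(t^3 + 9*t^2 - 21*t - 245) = t/(t^2 + 2*t - 35)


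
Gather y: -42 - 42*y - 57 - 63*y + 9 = -105*y - 90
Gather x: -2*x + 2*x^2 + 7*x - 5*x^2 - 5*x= -3*x^2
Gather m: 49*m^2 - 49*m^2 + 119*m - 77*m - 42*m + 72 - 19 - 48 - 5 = 0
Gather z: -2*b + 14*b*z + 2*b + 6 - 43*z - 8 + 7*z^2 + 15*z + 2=7*z^2 + z*(14*b - 28)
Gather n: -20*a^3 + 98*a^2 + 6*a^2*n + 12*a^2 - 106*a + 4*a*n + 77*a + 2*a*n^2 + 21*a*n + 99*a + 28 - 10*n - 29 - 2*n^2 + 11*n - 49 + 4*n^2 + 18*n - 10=-20*a^3 + 110*a^2 + 70*a + n^2*(2*a + 2) + n*(6*a^2 + 25*a + 19) - 60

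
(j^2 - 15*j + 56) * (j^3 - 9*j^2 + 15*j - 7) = j^5 - 24*j^4 + 206*j^3 - 736*j^2 + 945*j - 392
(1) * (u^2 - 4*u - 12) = u^2 - 4*u - 12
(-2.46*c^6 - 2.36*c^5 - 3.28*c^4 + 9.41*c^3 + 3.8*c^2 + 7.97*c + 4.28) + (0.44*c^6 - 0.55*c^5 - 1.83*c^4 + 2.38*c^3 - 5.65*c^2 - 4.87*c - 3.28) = -2.02*c^6 - 2.91*c^5 - 5.11*c^4 + 11.79*c^3 - 1.85*c^2 + 3.1*c + 1.0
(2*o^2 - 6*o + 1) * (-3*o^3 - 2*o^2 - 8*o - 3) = -6*o^5 + 14*o^4 - 7*o^3 + 40*o^2 + 10*o - 3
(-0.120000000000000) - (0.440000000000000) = -0.560000000000000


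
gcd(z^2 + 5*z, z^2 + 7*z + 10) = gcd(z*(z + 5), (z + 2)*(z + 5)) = z + 5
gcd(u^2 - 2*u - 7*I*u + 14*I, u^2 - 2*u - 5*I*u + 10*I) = u - 2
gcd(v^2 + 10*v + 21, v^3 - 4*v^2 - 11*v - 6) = 1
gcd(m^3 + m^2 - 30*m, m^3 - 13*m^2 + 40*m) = m^2 - 5*m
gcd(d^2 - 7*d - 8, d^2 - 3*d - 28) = 1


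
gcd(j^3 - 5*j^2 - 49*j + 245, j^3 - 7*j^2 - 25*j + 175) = j^2 - 12*j + 35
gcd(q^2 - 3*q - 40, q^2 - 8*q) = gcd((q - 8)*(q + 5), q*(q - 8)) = q - 8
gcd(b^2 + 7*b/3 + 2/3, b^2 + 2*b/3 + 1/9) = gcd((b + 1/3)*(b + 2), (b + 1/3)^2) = b + 1/3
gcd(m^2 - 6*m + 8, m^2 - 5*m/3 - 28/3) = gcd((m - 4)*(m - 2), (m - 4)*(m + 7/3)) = m - 4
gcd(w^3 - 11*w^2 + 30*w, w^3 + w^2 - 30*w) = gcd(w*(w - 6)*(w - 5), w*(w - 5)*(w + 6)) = w^2 - 5*w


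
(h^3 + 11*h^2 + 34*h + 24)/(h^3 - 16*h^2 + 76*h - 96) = (h^3 + 11*h^2 + 34*h + 24)/(h^3 - 16*h^2 + 76*h - 96)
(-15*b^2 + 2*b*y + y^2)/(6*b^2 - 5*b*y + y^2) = (5*b + y)/(-2*b + y)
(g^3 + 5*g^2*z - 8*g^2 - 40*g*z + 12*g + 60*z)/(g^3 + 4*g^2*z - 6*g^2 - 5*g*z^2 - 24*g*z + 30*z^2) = (2 - g)/(-g + z)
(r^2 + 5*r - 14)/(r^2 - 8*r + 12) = (r + 7)/(r - 6)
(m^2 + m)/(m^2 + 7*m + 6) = m/(m + 6)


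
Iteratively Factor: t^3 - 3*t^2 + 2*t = (t)*(t^2 - 3*t + 2) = t*(t - 1)*(t - 2)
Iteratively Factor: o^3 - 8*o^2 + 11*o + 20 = (o + 1)*(o^2 - 9*o + 20) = (o - 5)*(o + 1)*(o - 4)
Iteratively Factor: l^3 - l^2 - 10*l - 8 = (l + 2)*(l^2 - 3*l - 4) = (l - 4)*(l + 2)*(l + 1)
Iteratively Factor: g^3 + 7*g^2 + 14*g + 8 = (g + 1)*(g^2 + 6*g + 8) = (g + 1)*(g + 4)*(g + 2)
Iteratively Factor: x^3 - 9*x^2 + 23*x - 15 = (x - 1)*(x^2 - 8*x + 15) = (x - 5)*(x - 1)*(x - 3)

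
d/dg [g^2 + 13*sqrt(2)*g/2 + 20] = 2*g + 13*sqrt(2)/2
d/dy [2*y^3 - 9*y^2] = 6*y*(y - 3)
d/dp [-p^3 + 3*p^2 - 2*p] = -3*p^2 + 6*p - 2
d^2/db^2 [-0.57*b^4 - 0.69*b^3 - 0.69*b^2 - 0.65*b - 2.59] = -6.84*b^2 - 4.14*b - 1.38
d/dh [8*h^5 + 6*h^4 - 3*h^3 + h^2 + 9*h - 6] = 40*h^4 + 24*h^3 - 9*h^2 + 2*h + 9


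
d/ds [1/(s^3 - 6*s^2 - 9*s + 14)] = 3*(-s^2 + 4*s + 3)/(s^3 - 6*s^2 - 9*s + 14)^2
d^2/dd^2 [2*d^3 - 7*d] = 12*d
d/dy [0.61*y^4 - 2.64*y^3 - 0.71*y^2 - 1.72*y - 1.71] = 2.44*y^3 - 7.92*y^2 - 1.42*y - 1.72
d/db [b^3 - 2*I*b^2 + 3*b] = 3*b^2 - 4*I*b + 3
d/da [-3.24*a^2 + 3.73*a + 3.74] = 3.73 - 6.48*a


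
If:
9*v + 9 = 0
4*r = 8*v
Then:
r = -2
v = -1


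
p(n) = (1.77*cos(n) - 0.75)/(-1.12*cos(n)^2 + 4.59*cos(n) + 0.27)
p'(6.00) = 0.09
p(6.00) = 0.26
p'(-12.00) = -0.19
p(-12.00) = 0.22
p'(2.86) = -0.08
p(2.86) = 0.47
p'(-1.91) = 2.32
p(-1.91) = 0.97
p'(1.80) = -6.22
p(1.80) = 1.39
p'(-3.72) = -0.19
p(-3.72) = 0.51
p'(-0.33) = 0.10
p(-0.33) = 0.26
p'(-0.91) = 0.40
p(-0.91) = 0.13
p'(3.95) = 0.37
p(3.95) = 0.57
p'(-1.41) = 3.84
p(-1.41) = -0.48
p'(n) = (-2.24*sin(n)*cos(n) + 4.59*sin(n))*(1.77*cos(n) - 0.75)/(-1.12*cos(n)^2 + 4.59*cos(n) + 0.27)^2 - 1.77*sin(n)/(-1.12*cos(n)^2 + 4.59*cos(n) + 0.27) = (-1.9824*cos(n)^2 + 1.68*cos(n) - 3.9204)*sin(n)/(1.2544*cos(n)^4 - 10.2816*cos(n)^3 + 20.4633*cos(n)^2 + 2.4786*cos(n) + 0.0729)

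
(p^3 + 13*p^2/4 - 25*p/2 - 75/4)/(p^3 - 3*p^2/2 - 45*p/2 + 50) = (4*p^2 - 7*p - 15)/(2*(2*p^2 - 13*p + 20))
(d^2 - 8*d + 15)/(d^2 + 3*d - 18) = (d - 5)/(d + 6)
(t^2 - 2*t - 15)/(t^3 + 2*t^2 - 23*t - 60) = 1/(t + 4)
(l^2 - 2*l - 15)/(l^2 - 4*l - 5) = (l + 3)/(l + 1)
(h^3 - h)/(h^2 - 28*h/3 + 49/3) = 3*h*(h^2 - 1)/(3*h^2 - 28*h + 49)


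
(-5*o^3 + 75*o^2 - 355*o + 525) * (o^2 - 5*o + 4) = -5*o^5 + 100*o^4 - 750*o^3 + 2600*o^2 - 4045*o + 2100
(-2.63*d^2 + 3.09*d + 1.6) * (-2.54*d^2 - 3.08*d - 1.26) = 6.6802*d^4 + 0.251800000000001*d^3 - 10.2674*d^2 - 8.8214*d - 2.016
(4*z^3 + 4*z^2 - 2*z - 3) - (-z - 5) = 4*z^3 + 4*z^2 - z + 2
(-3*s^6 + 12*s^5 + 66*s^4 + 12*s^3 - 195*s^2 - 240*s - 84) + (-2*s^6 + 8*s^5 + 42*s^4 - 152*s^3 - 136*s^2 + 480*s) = -5*s^6 + 20*s^5 + 108*s^4 - 140*s^3 - 331*s^2 + 240*s - 84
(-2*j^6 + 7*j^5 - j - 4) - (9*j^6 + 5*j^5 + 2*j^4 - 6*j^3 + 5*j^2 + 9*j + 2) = -11*j^6 + 2*j^5 - 2*j^4 + 6*j^3 - 5*j^2 - 10*j - 6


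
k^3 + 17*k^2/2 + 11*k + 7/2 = (k + 1/2)*(k + 1)*(k + 7)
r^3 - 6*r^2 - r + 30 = (r - 5)*(r - 3)*(r + 2)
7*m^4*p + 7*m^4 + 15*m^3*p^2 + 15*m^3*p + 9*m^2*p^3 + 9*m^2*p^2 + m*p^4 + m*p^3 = (m + p)^2*(7*m + p)*(m*p + m)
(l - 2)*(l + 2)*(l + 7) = l^3 + 7*l^2 - 4*l - 28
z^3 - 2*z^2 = z^2*(z - 2)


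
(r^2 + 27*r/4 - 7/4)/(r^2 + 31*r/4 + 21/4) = (4*r - 1)/(4*r + 3)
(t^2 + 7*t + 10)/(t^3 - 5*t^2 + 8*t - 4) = (t^2 + 7*t + 10)/(t^3 - 5*t^2 + 8*t - 4)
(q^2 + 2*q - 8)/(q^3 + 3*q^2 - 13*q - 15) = (q^2 + 2*q - 8)/(q^3 + 3*q^2 - 13*q - 15)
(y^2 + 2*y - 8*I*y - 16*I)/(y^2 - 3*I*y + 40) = (y + 2)/(y + 5*I)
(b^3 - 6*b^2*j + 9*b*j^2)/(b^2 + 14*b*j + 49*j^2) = b*(b^2 - 6*b*j + 9*j^2)/(b^2 + 14*b*j + 49*j^2)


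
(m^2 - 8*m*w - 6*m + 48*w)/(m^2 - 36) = (m - 8*w)/(m + 6)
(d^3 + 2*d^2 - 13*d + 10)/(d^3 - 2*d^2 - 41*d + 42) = (d^2 + 3*d - 10)/(d^2 - d - 42)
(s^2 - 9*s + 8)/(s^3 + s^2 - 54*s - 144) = (s - 1)/(s^2 + 9*s + 18)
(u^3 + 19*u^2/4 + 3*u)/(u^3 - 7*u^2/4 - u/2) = (4*u^2 + 19*u + 12)/(4*u^2 - 7*u - 2)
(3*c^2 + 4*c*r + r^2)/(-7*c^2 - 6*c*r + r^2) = (3*c + r)/(-7*c + r)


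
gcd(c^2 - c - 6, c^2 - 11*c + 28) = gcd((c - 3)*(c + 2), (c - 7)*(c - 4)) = 1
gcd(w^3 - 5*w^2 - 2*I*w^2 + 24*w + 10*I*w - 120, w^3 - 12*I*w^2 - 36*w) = w - 6*I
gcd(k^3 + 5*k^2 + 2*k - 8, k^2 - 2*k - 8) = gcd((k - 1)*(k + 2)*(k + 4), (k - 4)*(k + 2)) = k + 2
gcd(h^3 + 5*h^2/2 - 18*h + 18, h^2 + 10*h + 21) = 1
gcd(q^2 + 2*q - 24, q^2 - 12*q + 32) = q - 4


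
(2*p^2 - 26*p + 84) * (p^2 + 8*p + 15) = 2*p^4 - 10*p^3 - 94*p^2 + 282*p + 1260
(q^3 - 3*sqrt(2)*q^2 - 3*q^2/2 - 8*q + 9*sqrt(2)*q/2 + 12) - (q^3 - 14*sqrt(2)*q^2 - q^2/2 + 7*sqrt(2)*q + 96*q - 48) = -q^2 + 11*sqrt(2)*q^2 - 104*q - 5*sqrt(2)*q/2 + 60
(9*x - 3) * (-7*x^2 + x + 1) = -63*x^3 + 30*x^2 + 6*x - 3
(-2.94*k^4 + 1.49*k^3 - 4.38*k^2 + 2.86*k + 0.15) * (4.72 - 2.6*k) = 7.644*k^5 - 17.7508*k^4 + 18.4208*k^3 - 28.1096*k^2 + 13.1092*k + 0.708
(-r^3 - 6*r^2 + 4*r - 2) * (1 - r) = r^4 + 5*r^3 - 10*r^2 + 6*r - 2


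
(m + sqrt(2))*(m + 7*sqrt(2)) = m^2 + 8*sqrt(2)*m + 14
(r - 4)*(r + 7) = r^2 + 3*r - 28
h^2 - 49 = (h - 7)*(h + 7)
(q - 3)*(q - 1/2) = q^2 - 7*q/2 + 3/2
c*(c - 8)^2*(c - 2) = c^4 - 18*c^3 + 96*c^2 - 128*c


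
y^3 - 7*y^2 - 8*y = y*(y - 8)*(y + 1)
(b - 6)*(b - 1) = b^2 - 7*b + 6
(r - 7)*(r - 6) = r^2 - 13*r + 42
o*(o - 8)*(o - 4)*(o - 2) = o^4 - 14*o^3 + 56*o^2 - 64*o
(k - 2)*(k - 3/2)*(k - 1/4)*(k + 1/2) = k^4 - 13*k^3/4 + 2*k^2 + 19*k/16 - 3/8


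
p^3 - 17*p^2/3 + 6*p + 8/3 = (p - 4)*(p - 2)*(p + 1/3)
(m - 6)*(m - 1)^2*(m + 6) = m^4 - 2*m^3 - 35*m^2 + 72*m - 36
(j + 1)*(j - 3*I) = j^2 + j - 3*I*j - 3*I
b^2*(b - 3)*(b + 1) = b^4 - 2*b^3 - 3*b^2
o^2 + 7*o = o*(o + 7)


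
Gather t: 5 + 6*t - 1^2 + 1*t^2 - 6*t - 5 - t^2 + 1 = 0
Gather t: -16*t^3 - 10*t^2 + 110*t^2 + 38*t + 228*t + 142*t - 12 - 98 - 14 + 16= -16*t^3 + 100*t^2 + 408*t - 108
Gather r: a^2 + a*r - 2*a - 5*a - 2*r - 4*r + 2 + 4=a^2 - 7*a + r*(a - 6) + 6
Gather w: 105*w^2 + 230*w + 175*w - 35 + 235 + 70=105*w^2 + 405*w + 270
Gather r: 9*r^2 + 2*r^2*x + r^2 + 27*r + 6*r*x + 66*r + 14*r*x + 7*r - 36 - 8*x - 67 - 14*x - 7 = r^2*(2*x + 10) + r*(20*x + 100) - 22*x - 110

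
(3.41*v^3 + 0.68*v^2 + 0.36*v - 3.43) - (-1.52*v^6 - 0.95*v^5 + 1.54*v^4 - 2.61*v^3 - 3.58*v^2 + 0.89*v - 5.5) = 1.52*v^6 + 0.95*v^5 - 1.54*v^4 + 6.02*v^3 + 4.26*v^2 - 0.53*v + 2.07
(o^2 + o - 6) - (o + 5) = o^2 - 11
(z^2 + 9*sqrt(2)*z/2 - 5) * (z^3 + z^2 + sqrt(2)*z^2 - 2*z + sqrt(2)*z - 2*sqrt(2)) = z^5 + z^4 + 11*sqrt(2)*z^4/2 + 2*z^3 + 11*sqrt(2)*z^3/2 - 16*sqrt(2)*z^2 + 4*z^2 - 8*z - 5*sqrt(2)*z + 10*sqrt(2)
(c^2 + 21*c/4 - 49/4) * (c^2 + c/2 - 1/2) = c^4 + 23*c^3/4 - 81*c^2/8 - 35*c/4 + 49/8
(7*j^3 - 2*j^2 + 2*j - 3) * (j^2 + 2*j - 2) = 7*j^5 + 12*j^4 - 16*j^3 + 5*j^2 - 10*j + 6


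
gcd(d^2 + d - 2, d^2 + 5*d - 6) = d - 1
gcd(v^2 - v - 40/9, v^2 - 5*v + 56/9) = v - 8/3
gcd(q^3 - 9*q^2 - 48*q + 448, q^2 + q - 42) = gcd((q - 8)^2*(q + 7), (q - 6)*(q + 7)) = q + 7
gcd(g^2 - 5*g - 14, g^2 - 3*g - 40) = 1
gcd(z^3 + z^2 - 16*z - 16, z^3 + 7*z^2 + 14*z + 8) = z^2 + 5*z + 4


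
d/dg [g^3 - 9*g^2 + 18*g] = 3*g^2 - 18*g + 18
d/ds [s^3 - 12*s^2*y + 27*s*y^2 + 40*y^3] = 3*s^2 - 24*s*y + 27*y^2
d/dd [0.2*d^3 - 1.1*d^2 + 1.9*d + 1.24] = 0.6*d^2 - 2.2*d + 1.9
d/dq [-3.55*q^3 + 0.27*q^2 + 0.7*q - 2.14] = -10.65*q^2 + 0.54*q + 0.7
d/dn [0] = 0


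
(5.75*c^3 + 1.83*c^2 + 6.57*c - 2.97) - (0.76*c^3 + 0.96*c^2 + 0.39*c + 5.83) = 4.99*c^3 + 0.87*c^2 + 6.18*c - 8.8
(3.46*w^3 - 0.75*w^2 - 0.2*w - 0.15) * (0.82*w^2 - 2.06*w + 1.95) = 2.8372*w^5 - 7.7426*w^4 + 8.128*w^3 - 1.1735*w^2 - 0.081*w - 0.2925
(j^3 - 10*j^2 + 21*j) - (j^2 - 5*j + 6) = j^3 - 11*j^2 + 26*j - 6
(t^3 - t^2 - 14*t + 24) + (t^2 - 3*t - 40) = t^3 - 17*t - 16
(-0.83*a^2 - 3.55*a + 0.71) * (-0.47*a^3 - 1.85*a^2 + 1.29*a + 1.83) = 0.3901*a^5 + 3.204*a^4 + 5.1631*a^3 - 7.4119*a^2 - 5.5806*a + 1.2993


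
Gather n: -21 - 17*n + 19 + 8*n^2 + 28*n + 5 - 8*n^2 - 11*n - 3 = 0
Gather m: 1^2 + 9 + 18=28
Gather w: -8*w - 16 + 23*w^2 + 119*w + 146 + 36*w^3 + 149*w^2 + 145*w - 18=36*w^3 + 172*w^2 + 256*w + 112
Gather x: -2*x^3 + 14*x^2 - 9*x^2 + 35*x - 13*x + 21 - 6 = -2*x^3 + 5*x^2 + 22*x + 15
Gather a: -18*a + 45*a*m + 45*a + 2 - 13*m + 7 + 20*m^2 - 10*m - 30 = a*(45*m + 27) + 20*m^2 - 23*m - 21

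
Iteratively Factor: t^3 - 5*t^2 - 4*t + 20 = (t - 5)*(t^2 - 4) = (t - 5)*(t - 2)*(t + 2)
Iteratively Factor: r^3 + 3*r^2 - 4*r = (r + 4)*(r^2 - r) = (r - 1)*(r + 4)*(r)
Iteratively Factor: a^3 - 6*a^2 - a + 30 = (a - 3)*(a^2 - 3*a - 10) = (a - 5)*(a - 3)*(a + 2)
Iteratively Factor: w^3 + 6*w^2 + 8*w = (w + 2)*(w^2 + 4*w) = (w + 2)*(w + 4)*(w)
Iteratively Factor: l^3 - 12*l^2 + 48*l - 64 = (l - 4)*(l^2 - 8*l + 16) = (l - 4)^2*(l - 4)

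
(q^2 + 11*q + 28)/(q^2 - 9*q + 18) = (q^2 + 11*q + 28)/(q^2 - 9*q + 18)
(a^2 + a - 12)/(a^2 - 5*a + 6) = (a + 4)/(a - 2)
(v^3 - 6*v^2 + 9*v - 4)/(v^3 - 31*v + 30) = (v^2 - 5*v + 4)/(v^2 + v - 30)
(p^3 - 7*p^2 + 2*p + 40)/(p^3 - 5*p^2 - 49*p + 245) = (p^2 - 2*p - 8)/(p^2 - 49)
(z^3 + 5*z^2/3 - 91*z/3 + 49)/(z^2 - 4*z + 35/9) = 3*(z^2 + 4*z - 21)/(3*z - 5)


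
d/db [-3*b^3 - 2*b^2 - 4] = b*(-9*b - 4)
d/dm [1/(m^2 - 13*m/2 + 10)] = 2*(13 - 4*m)/(2*m^2 - 13*m + 20)^2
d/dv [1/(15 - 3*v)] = 1/(3*(v - 5)^2)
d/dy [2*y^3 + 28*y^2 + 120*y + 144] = 6*y^2 + 56*y + 120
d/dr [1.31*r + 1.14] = 1.31000000000000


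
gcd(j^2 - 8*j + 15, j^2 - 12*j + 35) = j - 5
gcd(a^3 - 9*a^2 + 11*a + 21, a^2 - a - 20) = 1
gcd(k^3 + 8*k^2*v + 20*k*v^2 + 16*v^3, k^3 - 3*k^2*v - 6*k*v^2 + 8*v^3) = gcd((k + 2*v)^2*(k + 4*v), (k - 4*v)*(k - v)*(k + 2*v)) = k + 2*v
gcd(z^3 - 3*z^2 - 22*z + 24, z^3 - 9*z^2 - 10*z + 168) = z^2 - 2*z - 24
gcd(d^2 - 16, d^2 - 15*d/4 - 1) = d - 4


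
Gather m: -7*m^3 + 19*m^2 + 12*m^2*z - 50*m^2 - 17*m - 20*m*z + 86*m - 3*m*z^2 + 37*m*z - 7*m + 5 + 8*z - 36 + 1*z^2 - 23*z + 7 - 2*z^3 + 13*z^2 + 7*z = -7*m^3 + m^2*(12*z - 31) + m*(-3*z^2 + 17*z + 62) - 2*z^3 + 14*z^2 - 8*z - 24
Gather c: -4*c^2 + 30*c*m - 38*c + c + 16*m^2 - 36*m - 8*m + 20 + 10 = -4*c^2 + c*(30*m - 37) + 16*m^2 - 44*m + 30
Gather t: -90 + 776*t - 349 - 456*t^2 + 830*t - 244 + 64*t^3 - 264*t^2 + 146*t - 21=64*t^3 - 720*t^2 + 1752*t - 704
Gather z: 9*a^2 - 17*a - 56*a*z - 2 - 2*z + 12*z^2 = 9*a^2 - 17*a + 12*z^2 + z*(-56*a - 2) - 2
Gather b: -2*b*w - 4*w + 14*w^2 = -2*b*w + 14*w^2 - 4*w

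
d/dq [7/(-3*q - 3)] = 7/(3*(q + 1)^2)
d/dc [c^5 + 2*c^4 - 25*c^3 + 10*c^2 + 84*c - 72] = 5*c^4 + 8*c^3 - 75*c^2 + 20*c + 84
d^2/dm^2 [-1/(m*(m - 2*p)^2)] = 2*(-3*m^2 - 2*m*(m - 2*p) - (m - 2*p)^2)/(m^3*(m - 2*p)^4)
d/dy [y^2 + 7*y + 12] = 2*y + 7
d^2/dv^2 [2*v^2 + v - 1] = 4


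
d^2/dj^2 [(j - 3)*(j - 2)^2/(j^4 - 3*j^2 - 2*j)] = 2*(j^4 - 17*j^3 + 36*j^2 + 24*j + 6)/(j^3*(j^4 + 4*j^3 + 6*j^2 + 4*j + 1))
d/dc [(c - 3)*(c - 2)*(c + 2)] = 3*c^2 - 6*c - 4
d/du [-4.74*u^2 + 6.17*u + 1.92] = 6.17 - 9.48*u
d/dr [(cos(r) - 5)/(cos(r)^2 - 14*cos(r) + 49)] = (cos(r) - 3)*sin(r)/(cos(r) - 7)^3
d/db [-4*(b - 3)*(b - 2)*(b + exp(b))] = -4*b^2*exp(b) - 12*b^2 + 12*b*exp(b) + 40*b - 4*exp(b) - 24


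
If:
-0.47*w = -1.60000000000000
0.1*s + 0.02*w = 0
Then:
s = -0.68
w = 3.40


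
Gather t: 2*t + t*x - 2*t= t*x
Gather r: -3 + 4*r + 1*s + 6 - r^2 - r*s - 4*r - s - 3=-r^2 - r*s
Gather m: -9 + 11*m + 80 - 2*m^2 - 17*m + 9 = -2*m^2 - 6*m + 80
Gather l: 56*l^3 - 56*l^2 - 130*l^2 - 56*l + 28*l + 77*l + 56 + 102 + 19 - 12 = 56*l^3 - 186*l^2 + 49*l + 165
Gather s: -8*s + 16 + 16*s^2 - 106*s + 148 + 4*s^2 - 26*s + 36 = 20*s^2 - 140*s + 200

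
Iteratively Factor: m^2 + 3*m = (m + 3)*(m)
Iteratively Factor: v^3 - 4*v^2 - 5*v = (v + 1)*(v^2 - 5*v) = v*(v + 1)*(v - 5)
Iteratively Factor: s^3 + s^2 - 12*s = (s + 4)*(s^2 - 3*s) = s*(s + 4)*(s - 3)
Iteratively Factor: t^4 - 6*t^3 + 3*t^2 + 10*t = (t)*(t^3 - 6*t^2 + 3*t + 10) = t*(t + 1)*(t^2 - 7*t + 10) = t*(t - 2)*(t + 1)*(t - 5)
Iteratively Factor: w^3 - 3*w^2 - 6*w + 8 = (w - 4)*(w^2 + w - 2) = (w - 4)*(w + 2)*(w - 1)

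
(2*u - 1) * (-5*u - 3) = -10*u^2 - u + 3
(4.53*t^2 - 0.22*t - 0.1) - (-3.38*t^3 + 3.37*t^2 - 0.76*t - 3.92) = 3.38*t^3 + 1.16*t^2 + 0.54*t + 3.82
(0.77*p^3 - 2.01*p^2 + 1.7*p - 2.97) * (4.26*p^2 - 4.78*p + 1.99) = 3.2802*p^5 - 12.2432*p^4 + 18.3821*p^3 - 24.7781*p^2 + 17.5796*p - 5.9103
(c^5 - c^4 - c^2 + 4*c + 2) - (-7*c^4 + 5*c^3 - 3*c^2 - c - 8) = c^5 + 6*c^4 - 5*c^3 + 2*c^2 + 5*c + 10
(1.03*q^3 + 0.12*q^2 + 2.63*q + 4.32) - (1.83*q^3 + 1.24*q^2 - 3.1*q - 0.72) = -0.8*q^3 - 1.12*q^2 + 5.73*q + 5.04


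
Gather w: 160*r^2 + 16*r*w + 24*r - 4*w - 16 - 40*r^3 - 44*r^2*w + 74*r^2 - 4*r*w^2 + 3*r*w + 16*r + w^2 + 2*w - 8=-40*r^3 + 234*r^2 + 40*r + w^2*(1 - 4*r) + w*(-44*r^2 + 19*r - 2) - 24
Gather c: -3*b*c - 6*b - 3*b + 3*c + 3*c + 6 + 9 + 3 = -9*b + c*(6 - 3*b) + 18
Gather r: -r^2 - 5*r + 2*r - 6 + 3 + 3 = -r^2 - 3*r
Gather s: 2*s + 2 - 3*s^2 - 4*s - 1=-3*s^2 - 2*s + 1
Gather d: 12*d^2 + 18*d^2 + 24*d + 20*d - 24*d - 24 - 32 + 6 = 30*d^2 + 20*d - 50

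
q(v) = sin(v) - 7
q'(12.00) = 0.84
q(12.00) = -7.54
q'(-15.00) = -0.76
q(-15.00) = -7.65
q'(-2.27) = -0.64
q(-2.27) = -7.77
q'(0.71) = 0.76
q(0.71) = -6.35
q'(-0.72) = 0.75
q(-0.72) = -7.66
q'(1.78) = -0.21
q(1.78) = -6.02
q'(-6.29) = 1.00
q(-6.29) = -7.01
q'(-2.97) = -0.99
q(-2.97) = -7.17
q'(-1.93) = -0.35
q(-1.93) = -7.94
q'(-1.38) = 0.19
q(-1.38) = -7.98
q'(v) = cos(v)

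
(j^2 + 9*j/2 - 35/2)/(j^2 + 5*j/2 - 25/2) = (j + 7)/(j + 5)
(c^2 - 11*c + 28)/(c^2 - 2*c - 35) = (c - 4)/(c + 5)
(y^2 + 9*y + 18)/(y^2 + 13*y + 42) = (y + 3)/(y + 7)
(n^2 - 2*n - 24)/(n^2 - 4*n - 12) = (n + 4)/(n + 2)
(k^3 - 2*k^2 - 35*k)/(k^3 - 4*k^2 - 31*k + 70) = k/(k - 2)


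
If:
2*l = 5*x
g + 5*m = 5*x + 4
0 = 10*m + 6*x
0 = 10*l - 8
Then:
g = 164/25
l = 4/5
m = -24/125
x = 8/25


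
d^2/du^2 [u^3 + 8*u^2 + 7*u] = 6*u + 16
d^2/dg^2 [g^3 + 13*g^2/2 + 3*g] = 6*g + 13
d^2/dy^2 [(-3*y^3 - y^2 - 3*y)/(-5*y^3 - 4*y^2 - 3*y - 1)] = 2*(-35*y^6 + 90*y^5 + 45*y^4 - 29*y^3 - 75*y^2 - 27*y - 8)/(125*y^9 + 300*y^8 + 465*y^7 + 499*y^6 + 399*y^5 + 246*y^4 + 114*y^3 + 39*y^2 + 9*y + 1)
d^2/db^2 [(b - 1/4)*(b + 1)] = 2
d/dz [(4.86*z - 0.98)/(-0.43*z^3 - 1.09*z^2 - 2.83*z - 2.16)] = (4.1796*z^3 + 4.0332*z^2 - 2.1364*z - 13.271)/(0.1849*z^6 + 0.9374*z^5 + 3.6219*z^4 + 8.027*z^3 + 12.7177*z^2 + 12.2256*z + 4.6656)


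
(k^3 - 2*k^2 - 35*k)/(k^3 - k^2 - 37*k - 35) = k/(k + 1)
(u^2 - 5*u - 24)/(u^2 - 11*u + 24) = (u + 3)/(u - 3)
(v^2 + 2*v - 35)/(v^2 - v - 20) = (v + 7)/(v + 4)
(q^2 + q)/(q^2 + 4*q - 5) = q*(q + 1)/(q^2 + 4*q - 5)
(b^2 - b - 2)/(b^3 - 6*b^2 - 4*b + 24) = (b + 1)/(b^2 - 4*b - 12)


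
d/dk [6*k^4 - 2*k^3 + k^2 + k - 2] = 24*k^3 - 6*k^2 + 2*k + 1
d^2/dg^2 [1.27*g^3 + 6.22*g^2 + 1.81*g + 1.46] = 7.62*g + 12.44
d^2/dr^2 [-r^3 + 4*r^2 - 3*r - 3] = 8 - 6*r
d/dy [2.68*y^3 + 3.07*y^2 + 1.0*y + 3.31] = 8.04*y^2 + 6.14*y + 1.0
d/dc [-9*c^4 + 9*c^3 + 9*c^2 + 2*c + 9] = -36*c^3 + 27*c^2 + 18*c + 2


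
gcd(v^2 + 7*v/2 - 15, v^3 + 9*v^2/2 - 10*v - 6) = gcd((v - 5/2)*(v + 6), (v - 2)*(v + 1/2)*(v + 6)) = v + 6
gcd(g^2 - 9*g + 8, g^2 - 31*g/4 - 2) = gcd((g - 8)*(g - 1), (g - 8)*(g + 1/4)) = g - 8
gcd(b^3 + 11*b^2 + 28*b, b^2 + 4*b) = b^2 + 4*b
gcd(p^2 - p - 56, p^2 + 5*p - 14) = p + 7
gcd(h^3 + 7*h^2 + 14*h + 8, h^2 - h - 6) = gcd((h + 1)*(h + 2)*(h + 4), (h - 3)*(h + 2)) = h + 2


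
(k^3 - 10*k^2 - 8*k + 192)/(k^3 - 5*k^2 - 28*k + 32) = (k - 6)/(k - 1)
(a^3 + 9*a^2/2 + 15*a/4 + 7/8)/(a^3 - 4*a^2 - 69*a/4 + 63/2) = (4*a^2 + 4*a + 1)/(2*(2*a^2 - 15*a + 18))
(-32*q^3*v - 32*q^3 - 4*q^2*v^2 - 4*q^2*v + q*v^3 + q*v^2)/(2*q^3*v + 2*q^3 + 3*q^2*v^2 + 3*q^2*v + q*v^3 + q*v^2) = (-32*q^2 - 4*q*v + v^2)/(2*q^2 + 3*q*v + v^2)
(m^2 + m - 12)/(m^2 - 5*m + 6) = (m + 4)/(m - 2)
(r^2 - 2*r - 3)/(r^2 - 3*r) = (r + 1)/r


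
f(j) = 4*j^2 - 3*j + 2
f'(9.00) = 69.00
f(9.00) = 299.00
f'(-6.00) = -51.00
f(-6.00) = 164.00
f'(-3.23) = -28.84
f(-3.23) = 53.42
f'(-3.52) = -31.16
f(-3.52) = 62.12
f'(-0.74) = -8.92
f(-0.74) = 6.41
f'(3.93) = 28.44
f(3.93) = 51.99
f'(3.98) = 28.84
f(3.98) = 53.42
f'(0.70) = 2.60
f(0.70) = 1.86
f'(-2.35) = -21.80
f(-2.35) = 31.14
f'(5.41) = 40.28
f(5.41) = 102.84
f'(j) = 8*j - 3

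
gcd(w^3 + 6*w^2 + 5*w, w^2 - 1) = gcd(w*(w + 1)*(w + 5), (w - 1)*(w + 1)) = w + 1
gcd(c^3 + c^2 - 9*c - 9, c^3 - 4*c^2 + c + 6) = c^2 - 2*c - 3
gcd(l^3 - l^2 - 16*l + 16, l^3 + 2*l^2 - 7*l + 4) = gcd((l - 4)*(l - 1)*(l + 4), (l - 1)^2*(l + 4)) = l^2 + 3*l - 4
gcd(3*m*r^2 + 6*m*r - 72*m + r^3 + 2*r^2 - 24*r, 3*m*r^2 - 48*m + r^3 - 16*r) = 3*m*r - 12*m + r^2 - 4*r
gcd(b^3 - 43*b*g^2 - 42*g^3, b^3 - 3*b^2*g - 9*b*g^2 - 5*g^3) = b + g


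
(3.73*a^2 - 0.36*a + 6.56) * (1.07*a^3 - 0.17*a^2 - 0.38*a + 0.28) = 3.9911*a^5 - 1.0193*a^4 + 5.663*a^3 + 0.066*a^2 - 2.5936*a + 1.8368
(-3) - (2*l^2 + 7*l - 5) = -2*l^2 - 7*l + 2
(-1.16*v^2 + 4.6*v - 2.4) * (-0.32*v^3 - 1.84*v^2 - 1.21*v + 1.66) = 0.3712*v^5 + 0.6624*v^4 - 6.2924*v^3 - 3.0756*v^2 + 10.54*v - 3.984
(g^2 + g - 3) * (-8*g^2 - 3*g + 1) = -8*g^4 - 11*g^3 + 22*g^2 + 10*g - 3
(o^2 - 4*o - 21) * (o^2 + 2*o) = o^4 - 2*o^3 - 29*o^2 - 42*o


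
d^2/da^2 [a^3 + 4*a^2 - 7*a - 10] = 6*a + 8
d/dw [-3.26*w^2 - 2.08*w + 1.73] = -6.52*w - 2.08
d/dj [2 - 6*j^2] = -12*j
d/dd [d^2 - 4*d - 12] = 2*d - 4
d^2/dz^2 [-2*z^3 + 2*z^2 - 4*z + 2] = 4 - 12*z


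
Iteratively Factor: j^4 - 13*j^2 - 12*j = (j + 1)*(j^3 - j^2 - 12*j) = j*(j + 1)*(j^2 - j - 12) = j*(j - 4)*(j + 1)*(j + 3)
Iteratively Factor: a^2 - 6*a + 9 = (a - 3)*(a - 3)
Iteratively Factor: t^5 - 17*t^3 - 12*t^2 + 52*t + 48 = (t - 4)*(t^4 + 4*t^3 - t^2 - 16*t - 12) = (t - 4)*(t + 2)*(t^3 + 2*t^2 - 5*t - 6) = (t - 4)*(t + 2)*(t + 3)*(t^2 - t - 2) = (t - 4)*(t - 2)*(t + 2)*(t + 3)*(t + 1)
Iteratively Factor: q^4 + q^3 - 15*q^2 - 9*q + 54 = (q - 2)*(q^3 + 3*q^2 - 9*q - 27) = (q - 2)*(q + 3)*(q^2 - 9) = (q - 3)*(q - 2)*(q + 3)*(q + 3)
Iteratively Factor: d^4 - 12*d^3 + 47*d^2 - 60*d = (d - 4)*(d^3 - 8*d^2 + 15*d) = d*(d - 4)*(d^2 - 8*d + 15) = d*(d - 4)*(d - 3)*(d - 5)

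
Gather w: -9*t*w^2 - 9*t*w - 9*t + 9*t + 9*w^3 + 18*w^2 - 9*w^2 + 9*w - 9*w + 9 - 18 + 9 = -9*t*w + 9*w^3 + w^2*(9 - 9*t)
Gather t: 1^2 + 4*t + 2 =4*t + 3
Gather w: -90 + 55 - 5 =-40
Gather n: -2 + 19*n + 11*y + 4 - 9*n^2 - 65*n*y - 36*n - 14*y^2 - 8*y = -9*n^2 + n*(-65*y - 17) - 14*y^2 + 3*y + 2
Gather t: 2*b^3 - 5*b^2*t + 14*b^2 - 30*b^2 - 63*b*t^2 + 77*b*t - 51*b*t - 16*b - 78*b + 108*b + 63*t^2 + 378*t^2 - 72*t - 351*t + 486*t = 2*b^3 - 16*b^2 + 14*b + t^2*(441 - 63*b) + t*(-5*b^2 + 26*b + 63)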